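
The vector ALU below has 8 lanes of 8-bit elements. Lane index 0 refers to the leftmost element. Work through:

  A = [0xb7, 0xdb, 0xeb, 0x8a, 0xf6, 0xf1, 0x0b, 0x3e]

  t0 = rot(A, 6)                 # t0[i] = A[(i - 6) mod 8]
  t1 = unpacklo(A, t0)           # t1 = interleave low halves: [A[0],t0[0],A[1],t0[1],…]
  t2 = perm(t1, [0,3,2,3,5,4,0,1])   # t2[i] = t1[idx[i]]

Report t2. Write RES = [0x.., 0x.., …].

RES = [ 0xb7  0x8a  0xdb  0x8a  0xf6  0xeb  0xb7  0xeb ]

  t0: eb 8a f6 f1 0b 3e b7 db
  t1: b7 eb db 8a eb f6 8a f1
  t2: b7 8a db 8a f6 eb b7 eb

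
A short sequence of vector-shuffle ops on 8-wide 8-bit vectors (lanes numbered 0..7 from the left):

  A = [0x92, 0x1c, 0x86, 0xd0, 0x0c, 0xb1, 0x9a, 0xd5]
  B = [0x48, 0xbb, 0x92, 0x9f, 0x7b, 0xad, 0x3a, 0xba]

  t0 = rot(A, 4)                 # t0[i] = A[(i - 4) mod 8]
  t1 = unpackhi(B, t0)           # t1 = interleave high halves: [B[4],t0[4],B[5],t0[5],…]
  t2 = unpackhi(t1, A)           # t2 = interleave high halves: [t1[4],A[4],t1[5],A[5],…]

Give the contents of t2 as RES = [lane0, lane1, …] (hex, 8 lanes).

RES = [ 0x3a  0x0c  0x86  0xb1  0xba  0x9a  0xd0  0xd5 ]

t0 = [0x0c, 0xb1, 0x9a, 0xd5, 0x92, 0x1c, 0x86, 0xd0]
t1 = [0x7b, 0x92, 0xad, 0x1c, 0x3a, 0x86, 0xba, 0xd0]
t2 = [0x3a, 0x0c, 0x86, 0xb1, 0xba, 0x9a, 0xd0, 0xd5]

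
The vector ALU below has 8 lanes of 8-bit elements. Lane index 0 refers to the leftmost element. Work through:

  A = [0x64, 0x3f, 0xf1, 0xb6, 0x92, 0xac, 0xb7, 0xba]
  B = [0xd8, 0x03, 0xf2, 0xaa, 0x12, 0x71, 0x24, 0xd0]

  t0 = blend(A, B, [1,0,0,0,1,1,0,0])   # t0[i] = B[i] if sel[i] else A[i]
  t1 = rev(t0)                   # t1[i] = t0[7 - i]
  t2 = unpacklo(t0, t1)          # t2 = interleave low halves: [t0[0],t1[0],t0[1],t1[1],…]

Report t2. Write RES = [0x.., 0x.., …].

RES = [0xd8, 0xba, 0x3f, 0xb7, 0xf1, 0x71, 0xb6, 0x12]

t0 = [0xd8, 0x3f, 0xf1, 0xb6, 0x12, 0x71, 0xb7, 0xba]
t1 = [0xba, 0xb7, 0x71, 0x12, 0xb6, 0xf1, 0x3f, 0xd8]
t2 = [0xd8, 0xba, 0x3f, 0xb7, 0xf1, 0x71, 0xb6, 0x12]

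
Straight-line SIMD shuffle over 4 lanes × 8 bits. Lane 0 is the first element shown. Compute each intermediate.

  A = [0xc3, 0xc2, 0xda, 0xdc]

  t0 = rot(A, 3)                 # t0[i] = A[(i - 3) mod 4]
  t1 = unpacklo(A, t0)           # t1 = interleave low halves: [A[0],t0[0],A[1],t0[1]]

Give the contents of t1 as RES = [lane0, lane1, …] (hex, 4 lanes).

  t0: c2 da dc c3
  t1: c3 c2 c2 da

RES = [0xc3, 0xc2, 0xc2, 0xda]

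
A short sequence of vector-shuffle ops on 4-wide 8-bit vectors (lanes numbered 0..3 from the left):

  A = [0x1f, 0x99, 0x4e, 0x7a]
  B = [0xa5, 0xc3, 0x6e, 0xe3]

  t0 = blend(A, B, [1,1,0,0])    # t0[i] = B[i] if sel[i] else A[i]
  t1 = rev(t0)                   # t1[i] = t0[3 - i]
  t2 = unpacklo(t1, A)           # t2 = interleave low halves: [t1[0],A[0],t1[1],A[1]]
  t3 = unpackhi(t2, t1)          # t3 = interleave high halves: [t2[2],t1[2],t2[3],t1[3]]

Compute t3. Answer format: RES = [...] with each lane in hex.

RES = [0x4e, 0xc3, 0x99, 0xa5]

→ t0 |a5|c3|4e|7a|
→ t1 |7a|4e|c3|a5|
→ t2 |7a|1f|4e|99|
→ t3 |4e|c3|99|a5|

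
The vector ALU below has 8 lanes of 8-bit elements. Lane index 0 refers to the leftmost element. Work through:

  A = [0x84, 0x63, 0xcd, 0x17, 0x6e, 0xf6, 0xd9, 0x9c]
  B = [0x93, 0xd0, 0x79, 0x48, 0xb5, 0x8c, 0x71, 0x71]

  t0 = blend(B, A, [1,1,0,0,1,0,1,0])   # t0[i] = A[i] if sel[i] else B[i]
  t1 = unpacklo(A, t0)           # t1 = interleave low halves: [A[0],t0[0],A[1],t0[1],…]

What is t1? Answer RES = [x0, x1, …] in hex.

RES = [0x84, 0x84, 0x63, 0x63, 0xcd, 0x79, 0x17, 0x48]

t0 = [0x84, 0x63, 0x79, 0x48, 0x6e, 0x8c, 0xd9, 0x71]
t1 = [0x84, 0x84, 0x63, 0x63, 0xcd, 0x79, 0x17, 0x48]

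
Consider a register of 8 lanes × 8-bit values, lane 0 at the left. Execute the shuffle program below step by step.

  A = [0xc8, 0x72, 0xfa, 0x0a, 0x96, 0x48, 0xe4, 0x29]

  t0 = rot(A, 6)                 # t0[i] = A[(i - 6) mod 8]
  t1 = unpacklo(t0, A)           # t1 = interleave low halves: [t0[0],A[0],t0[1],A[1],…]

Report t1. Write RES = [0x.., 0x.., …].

RES = [ 0xfa  0xc8  0x0a  0x72  0x96  0xfa  0x48  0x0a ]

  t0: fa 0a 96 48 e4 29 c8 72
  t1: fa c8 0a 72 96 fa 48 0a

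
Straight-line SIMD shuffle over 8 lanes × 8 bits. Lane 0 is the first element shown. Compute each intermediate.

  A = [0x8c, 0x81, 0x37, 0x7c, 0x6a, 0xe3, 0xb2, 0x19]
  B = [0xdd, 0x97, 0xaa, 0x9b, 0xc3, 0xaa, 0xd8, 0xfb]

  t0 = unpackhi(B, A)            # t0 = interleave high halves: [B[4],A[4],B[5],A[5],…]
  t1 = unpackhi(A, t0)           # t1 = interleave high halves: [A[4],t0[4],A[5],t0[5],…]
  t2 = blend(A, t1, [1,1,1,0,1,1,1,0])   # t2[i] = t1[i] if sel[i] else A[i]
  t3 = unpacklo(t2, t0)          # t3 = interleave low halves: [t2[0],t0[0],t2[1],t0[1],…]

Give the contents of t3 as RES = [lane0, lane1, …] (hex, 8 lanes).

RES = [ 0x6a  0xc3  0xd8  0x6a  0xe3  0xaa  0x7c  0xe3 ]

→ t0 |c3|6a|aa|e3|d8|b2|fb|19|
→ t1 |6a|d8|e3|b2|b2|fb|19|19|
→ t2 |6a|d8|e3|7c|b2|fb|19|19|
→ t3 |6a|c3|d8|6a|e3|aa|7c|e3|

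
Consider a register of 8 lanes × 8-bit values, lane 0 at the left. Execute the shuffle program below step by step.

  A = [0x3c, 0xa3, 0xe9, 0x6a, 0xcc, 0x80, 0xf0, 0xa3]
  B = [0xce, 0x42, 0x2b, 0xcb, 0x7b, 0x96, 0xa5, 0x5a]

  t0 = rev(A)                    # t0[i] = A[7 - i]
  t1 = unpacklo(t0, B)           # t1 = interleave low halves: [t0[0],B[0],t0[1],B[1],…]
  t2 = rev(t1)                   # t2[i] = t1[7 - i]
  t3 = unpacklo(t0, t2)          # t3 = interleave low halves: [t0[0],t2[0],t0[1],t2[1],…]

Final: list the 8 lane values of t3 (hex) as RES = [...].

→ t0 |a3|f0|80|cc|6a|e9|a3|3c|
→ t1 |a3|ce|f0|42|80|2b|cc|cb|
→ t2 |cb|cc|2b|80|42|f0|ce|a3|
→ t3 |a3|cb|f0|cc|80|2b|cc|80|

RES = [0xa3, 0xcb, 0xf0, 0xcc, 0x80, 0x2b, 0xcc, 0x80]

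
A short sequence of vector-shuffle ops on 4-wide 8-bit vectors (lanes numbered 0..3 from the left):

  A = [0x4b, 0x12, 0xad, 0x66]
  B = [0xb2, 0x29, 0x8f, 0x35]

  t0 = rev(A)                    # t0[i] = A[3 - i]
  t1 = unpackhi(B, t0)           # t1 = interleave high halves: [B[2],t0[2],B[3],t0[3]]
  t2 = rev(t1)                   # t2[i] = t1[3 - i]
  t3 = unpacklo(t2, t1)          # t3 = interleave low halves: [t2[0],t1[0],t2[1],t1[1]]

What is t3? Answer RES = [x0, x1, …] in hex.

  t0: 66 ad 12 4b
  t1: 8f 12 35 4b
  t2: 4b 35 12 8f
  t3: 4b 8f 35 12

RES = [ 0x4b  0x8f  0x35  0x12 ]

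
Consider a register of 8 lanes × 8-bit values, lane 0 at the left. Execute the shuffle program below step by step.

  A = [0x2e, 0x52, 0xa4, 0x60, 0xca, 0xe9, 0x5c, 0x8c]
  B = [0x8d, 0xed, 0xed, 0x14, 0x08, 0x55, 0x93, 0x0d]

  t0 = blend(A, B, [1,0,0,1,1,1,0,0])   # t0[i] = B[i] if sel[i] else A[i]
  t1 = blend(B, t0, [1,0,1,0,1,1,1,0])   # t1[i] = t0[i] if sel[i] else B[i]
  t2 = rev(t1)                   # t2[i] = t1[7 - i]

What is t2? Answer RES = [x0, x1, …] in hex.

RES = [0x0d, 0x5c, 0x55, 0x08, 0x14, 0xa4, 0xed, 0x8d]

→ t0 |8d|52|a4|14|08|55|5c|8c|
→ t1 |8d|ed|a4|14|08|55|5c|0d|
→ t2 |0d|5c|55|08|14|a4|ed|8d|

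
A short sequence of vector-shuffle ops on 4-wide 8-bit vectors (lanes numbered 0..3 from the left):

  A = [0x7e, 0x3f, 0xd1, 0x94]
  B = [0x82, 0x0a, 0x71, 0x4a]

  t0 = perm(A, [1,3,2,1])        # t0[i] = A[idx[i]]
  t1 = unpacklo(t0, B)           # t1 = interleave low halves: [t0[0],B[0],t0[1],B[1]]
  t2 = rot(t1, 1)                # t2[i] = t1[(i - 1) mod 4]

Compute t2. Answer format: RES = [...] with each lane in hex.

RES = [0x0a, 0x3f, 0x82, 0x94]

t0 = [0x3f, 0x94, 0xd1, 0x3f]
t1 = [0x3f, 0x82, 0x94, 0x0a]
t2 = [0x0a, 0x3f, 0x82, 0x94]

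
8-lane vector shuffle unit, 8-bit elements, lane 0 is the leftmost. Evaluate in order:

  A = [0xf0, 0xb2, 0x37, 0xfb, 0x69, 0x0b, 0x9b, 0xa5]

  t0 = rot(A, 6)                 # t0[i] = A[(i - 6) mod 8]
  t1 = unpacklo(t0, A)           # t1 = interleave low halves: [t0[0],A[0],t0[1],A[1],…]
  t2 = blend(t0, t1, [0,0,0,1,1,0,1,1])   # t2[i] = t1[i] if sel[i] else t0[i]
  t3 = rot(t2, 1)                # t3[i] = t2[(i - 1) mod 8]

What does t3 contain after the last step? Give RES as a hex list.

RES = [0xfb, 0x37, 0xfb, 0x69, 0xb2, 0x69, 0xa5, 0x0b]

  t0: 37 fb 69 0b 9b a5 f0 b2
  t1: 37 f0 fb b2 69 37 0b fb
  t2: 37 fb 69 b2 69 a5 0b fb
  t3: fb 37 fb 69 b2 69 a5 0b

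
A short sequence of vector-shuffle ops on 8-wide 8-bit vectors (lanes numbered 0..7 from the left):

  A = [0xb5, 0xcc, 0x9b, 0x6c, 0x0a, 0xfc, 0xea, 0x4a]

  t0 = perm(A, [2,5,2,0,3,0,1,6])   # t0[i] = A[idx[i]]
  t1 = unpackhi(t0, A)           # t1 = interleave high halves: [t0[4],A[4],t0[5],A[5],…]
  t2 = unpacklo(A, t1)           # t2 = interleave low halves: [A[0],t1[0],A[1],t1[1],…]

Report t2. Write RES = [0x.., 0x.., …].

t0 = [0x9b, 0xfc, 0x9b, 0xb5, 0x6c, 0xb5, 0xcc, 0xea]
t1 = [0x6c, 0x0a, 0xb5, 0xfc, 0xcc, 0xea, 0xea, 0x4a]
t2 = [0xb5, 0x6c, 0xcc, 0x0a, 0x9b, 0xb5, 0x6c, 0xfc]

RES = [ 0xb5  0x6c  0xcc  0x0a  0x9b  0xb5  0x6c  0xfc ]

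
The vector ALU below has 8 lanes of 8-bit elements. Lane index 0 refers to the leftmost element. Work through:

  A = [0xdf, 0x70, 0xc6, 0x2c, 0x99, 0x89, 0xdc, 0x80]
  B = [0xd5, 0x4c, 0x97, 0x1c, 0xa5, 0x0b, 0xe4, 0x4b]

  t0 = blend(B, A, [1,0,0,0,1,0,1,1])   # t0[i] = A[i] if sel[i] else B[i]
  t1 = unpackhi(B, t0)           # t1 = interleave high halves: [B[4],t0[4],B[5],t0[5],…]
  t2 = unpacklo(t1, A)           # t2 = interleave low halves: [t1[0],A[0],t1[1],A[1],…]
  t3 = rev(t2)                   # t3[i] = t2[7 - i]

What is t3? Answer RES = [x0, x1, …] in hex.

RES = [ 0x2c  0x0b  0xc6  0x0b  0x70  0x99  0xdf  0xa5 ]

  t0: df 4c 97 1c 99 0b dc 80
  t1: a5 99 0b 0b e4 dc 4b 80
  t2: a5 df 99 70 0b c6 0b 2c
  t3: 2c 0b c6 0b 70 99 df a5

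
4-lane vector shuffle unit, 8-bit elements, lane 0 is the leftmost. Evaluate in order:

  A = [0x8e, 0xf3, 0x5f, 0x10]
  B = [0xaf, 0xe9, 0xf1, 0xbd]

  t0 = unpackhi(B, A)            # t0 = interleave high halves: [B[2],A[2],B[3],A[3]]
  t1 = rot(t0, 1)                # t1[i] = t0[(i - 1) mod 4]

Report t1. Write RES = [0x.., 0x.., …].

t0 = [0xf1, 0x5f, 0xbd, 0x10]
t1 = [0x10, 0xf1, 0x5f, 0xbd]

RES = [0x10, 0xf1, 0x5f, 0xbd]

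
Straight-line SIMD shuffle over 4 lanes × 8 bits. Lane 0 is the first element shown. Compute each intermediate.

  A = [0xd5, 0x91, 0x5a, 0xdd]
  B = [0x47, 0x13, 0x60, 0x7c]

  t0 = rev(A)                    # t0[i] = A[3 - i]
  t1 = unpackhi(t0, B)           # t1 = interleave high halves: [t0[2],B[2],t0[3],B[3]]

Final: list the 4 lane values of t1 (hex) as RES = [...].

RES = [ 0x91  0x60  0xd5  0x7c ]

→ t0 |dd|5a|91|d5|
→ t1 |91|60|d5|7c|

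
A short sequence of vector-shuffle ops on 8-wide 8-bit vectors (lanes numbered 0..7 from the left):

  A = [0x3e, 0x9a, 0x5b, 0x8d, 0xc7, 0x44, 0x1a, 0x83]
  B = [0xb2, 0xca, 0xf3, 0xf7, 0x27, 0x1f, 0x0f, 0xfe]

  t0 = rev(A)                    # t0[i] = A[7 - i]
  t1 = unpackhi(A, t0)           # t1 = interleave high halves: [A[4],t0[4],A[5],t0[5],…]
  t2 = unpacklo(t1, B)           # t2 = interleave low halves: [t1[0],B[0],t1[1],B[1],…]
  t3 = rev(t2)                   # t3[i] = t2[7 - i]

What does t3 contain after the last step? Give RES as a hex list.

  t0: 83 1a 44 c7 8d 5b 9a 3e
  t1: c7 8d 44 5b 1a 9a 83 3e
  t2: c7 b2 8d ca 44 f3 5b f7
  t3: f7 5b f3 44 ca 8d b2 c7

RES = [ 0xf7  0x5b  0xf3  0x44  0xca  0x8d  0xb2  0xc7 ]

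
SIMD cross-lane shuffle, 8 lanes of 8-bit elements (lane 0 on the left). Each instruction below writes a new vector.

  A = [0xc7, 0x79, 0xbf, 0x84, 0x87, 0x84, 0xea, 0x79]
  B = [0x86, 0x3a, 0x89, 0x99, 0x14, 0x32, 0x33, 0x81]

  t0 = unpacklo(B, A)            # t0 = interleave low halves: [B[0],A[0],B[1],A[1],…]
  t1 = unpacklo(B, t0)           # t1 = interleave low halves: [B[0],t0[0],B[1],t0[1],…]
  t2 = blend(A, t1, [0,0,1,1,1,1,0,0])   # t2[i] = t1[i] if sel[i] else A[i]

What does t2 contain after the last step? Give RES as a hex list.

RES = [ 0xc7  0x79  0x3a  0xc7  0x89  0x3a  0xea  0x79 ]

  t0: 86 c7 3a 79 89 bf 99 84
  t1: 86 86 3a c7 89 3a 99 79
  t2: c7 79 3a c7 89 3a ea 79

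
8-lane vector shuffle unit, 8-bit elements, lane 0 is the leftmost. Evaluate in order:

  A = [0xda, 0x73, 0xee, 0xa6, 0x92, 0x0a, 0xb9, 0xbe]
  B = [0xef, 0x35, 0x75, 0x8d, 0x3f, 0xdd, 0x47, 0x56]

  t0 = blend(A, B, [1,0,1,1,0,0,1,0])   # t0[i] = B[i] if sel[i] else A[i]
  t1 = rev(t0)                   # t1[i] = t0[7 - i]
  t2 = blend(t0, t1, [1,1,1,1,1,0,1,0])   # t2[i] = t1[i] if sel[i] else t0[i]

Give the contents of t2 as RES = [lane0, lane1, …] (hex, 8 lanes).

RES = [0xbe, 0x47, 0x0a, 0x92, 0x8d, 0x0a, 0x73, 0xbe]

  t0: ef 73 75 8d 92 0a 47 be
  t1: be 47 0a 92 8d 75 73 ef
  t2: be 47 0a 92 8d 0a 73 be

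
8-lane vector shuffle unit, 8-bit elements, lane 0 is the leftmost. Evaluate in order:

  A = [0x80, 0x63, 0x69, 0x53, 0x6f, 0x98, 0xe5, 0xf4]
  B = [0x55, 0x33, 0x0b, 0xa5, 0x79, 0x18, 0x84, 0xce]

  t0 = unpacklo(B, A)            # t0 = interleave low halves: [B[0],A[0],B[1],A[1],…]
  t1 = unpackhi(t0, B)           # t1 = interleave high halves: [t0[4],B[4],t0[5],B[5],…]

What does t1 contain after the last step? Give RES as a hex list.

RES = [0x0b, 0x79, 0x69, 0x18, 0xa5, 0x84, 0x53, 0xce]

→ t0 |55|80|33|63|0b|69|a5|53|
→ t1 |0b|79|69|18|a5|84|53|ce|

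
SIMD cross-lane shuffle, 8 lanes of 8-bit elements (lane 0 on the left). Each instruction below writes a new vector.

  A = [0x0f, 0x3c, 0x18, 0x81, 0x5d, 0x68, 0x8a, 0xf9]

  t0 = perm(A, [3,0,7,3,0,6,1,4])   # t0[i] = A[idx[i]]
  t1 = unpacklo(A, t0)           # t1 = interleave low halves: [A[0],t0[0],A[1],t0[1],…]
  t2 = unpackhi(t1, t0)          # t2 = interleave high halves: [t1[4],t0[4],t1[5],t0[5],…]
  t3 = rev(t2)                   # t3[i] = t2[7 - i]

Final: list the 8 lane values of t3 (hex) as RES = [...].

→ t0 |81|0f|f9|81|0f|8a|3c|5d|
→ t1 |0f|81|3c|0f|18|f9|81|81|
→ t2 |18|0f|f9|8a|81|3c|81|5d|
→ t3 |5d|81|3c|81|8a|f9|0f|18|

RES = [0x5d, 0x81, 0x3c, 0x81, 0x8a, 0xf9, 0x0f, 0x18]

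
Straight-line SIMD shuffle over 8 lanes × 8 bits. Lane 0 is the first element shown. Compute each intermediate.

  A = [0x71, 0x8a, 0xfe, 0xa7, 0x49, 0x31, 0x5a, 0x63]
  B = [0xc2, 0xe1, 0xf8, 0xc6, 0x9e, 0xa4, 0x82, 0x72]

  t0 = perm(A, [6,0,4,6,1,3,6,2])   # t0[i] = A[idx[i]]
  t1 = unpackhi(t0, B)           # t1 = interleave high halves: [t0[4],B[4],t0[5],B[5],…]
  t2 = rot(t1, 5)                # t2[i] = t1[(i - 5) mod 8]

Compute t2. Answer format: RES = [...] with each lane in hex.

→ t0 |5a|71|49|5a|8a|a7|5a|fe|
→ t1 |8a|9e|a7|a4|5a|82|fe|72|
→ t2 |a4|5a|82|fe|72|8a|9e|a7|

RES = [0xa4, 0x5a, 0x82, 0xfe, 0x72, 0x8a, 0x9e, 0xa7]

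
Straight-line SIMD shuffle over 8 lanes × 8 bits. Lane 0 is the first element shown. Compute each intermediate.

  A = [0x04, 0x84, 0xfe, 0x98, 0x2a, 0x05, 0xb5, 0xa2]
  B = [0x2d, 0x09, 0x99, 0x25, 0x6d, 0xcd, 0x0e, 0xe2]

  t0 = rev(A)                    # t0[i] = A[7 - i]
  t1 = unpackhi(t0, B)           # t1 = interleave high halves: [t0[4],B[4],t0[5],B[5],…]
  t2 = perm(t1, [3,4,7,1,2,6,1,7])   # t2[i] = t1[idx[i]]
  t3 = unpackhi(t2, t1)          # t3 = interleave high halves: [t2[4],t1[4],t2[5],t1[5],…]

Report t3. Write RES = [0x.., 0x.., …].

RES = [0xfe, 0x84, 0x04, 0x0e, 0x6d, 0x04, 0xe2, 0xe2]

t0 = [0xa2, 0xb5, 0x05, 0x2a, 0x98, 0xfe, 0x84, 0x04]
t1 = [0x98, 0x6d, 0xfe, 0xcd, 0x84, 0x0e, 0x04, 0xe2]
t2 = [0xcd, 0x84, 0xe2, 0x6d, 0xfe, 0x04, 0x6d, 0xe2]
t3 = [0xfe, 0x84, 0x04, 0x0e, 0x6d, 0x04, 0xe2, 0xe2]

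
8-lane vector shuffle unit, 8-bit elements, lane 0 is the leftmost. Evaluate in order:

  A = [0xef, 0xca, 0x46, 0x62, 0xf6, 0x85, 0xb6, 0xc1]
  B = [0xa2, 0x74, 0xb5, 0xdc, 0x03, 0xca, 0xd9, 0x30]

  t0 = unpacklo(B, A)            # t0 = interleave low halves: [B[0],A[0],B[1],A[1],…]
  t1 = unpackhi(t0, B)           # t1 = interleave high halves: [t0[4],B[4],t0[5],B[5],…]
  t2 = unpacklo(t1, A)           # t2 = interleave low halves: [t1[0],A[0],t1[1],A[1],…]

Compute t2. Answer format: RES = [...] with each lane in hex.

RES = [ 0xb5  0xef  0x03  0xca  0x46  0x46  0xca  0x62 ]

  t0: a2 ef 74 ca b5 46 dc 62
  t1: b5 03 46 ca dc d9 62 30
  t2: b5 ef 03 ca 46 46 ca 62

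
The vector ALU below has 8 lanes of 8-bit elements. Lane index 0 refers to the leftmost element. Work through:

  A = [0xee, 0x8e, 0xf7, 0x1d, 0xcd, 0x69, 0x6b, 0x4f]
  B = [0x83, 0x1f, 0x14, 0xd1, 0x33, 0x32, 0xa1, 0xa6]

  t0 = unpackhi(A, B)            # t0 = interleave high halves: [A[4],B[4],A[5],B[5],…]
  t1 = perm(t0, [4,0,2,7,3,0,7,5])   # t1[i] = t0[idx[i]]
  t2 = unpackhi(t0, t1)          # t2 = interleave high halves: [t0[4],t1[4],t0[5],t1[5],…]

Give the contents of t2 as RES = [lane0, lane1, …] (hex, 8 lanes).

RES = [ 0x6b  0x32  0xa1  0xcd  0x4f  0xa6  0xa6  0xa1 ]

  t0: cd 33 69 32 6b a1 4f a6
  t1: 6b cd 69 a6 32 cd a6 a1
  t2: 6b 32 a1 cd 4f a6 a6 a1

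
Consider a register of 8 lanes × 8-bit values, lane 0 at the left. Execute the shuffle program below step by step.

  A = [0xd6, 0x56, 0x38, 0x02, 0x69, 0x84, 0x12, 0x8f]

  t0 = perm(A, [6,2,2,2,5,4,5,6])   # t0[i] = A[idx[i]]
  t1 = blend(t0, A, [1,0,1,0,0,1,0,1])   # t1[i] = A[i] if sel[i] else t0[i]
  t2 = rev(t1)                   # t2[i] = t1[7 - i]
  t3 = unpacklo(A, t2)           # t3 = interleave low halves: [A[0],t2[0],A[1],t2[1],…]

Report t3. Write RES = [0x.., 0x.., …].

  t0: 12 38 38 38 84 69 84 12
  t1: d6 38 38 38 84 84 84 8f
  t2: 8f 84 84 84 38 38 38 d6
  t3: d6 8f 56 84 38 84 02 84

RES = [ 0xd6  0x8f  0x56  0x84  0x38  0x84  0x02  0x84 ]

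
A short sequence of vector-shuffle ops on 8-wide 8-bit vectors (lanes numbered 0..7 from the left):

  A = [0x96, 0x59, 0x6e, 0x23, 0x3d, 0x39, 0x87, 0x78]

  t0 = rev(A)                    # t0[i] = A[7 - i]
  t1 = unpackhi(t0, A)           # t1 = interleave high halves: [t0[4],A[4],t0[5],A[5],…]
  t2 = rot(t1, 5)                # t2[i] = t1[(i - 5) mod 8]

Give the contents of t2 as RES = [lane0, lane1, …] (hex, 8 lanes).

t0 = [0x78, 0x87, 0x39, 0x3d, 0x23, 0x6e, 0x59, 0x96]
t1 = [0x23, 0x3d, 0x6e, 0x39, 0x59, 0x87, 0x96, 0x78]
t2 = [0x39, 0x59, 0x87, 0x96, 0x78, 0x23, 0x3d, 0x6e]

RES = [0x39, 0x59, 0x87, 0x96, 0x78, 0x23, 0x3d, 0x6e]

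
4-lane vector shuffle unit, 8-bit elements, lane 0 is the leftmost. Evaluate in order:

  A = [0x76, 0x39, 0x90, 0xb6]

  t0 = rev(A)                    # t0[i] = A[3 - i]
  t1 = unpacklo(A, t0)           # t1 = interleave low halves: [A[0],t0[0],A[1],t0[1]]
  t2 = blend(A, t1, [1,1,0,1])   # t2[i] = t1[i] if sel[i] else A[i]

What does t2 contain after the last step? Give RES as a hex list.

RES = [0x76, 0xb6, 0x90, 0x90]

  t0: b6 90 39 76
  t1: 76 b6 39 90
  t2: 76 b6 90 90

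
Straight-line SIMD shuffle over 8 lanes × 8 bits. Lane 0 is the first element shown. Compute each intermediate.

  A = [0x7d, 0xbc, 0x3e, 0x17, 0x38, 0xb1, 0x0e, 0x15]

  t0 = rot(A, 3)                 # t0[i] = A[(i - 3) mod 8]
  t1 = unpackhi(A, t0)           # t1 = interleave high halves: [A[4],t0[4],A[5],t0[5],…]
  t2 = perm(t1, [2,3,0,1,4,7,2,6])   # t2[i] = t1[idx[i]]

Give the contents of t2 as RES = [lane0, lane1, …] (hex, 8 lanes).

  t0: b1 0e 15 7d bc 3e 17 38
  t1: 38 bc b1 3e 0e 17 15 38
  t2: b1 3e 38 bc 0e 38 b1 15

RES = [0xb1, 0x3e, 0x38, 0xbc, 0x0e, 0x38, 0xb1, 0x15]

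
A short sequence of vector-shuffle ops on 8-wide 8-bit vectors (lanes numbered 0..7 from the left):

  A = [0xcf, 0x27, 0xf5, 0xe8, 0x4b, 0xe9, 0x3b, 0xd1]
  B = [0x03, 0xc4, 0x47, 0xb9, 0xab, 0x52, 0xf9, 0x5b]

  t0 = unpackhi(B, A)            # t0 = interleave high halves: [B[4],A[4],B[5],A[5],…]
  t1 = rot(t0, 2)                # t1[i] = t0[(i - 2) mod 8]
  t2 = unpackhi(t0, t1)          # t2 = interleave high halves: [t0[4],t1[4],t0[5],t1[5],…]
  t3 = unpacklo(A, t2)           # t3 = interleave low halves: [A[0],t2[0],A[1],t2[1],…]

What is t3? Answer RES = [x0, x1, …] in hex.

→ t0 |ab|4b|52|e9|f9|3b|5b|d1|
→ t1 |5b|d1|ab|4b|52|e9|f9|3b|
→ t2 |f9|52|3b|e9|5b|f9|d1|3b|
→ t3 |cf|f9|27|52|f5|3b|e8|e9|

RES = [ 0xcf  0xf9  0x27  0x52  0xf5  0x3b  0xe8  0xe9 ]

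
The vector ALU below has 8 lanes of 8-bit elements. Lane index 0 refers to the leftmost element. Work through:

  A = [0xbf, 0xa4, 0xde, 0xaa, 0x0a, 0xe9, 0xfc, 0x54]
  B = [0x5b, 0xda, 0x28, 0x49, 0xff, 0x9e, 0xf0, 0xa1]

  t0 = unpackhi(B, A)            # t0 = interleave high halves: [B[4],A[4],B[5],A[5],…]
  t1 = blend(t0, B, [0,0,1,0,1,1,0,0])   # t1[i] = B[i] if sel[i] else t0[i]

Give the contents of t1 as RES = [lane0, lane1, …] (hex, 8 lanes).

  t0: ff 0a 9e e9 f0 fc a1 54
  t1: ff 0a 28 e9 ff 9e a1 54

RES = [ 0xff  0x0a  0x28  0xe9  0xff  0x9e  0xa1  0x54 ]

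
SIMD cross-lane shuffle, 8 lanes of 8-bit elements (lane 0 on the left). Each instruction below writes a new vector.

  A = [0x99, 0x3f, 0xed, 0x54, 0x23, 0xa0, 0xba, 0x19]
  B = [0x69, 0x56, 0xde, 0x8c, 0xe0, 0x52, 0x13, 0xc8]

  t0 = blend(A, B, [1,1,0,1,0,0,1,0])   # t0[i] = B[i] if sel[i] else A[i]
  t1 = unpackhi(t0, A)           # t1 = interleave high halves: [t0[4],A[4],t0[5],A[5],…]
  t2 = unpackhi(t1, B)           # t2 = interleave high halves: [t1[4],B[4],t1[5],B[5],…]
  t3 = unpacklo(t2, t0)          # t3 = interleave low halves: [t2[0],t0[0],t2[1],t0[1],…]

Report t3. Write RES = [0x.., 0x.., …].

→ t0 |69|56|ed|8c|23|a0|13|19|
→ t1 |23|23|a0|a0|13|ba|19|19|
→ t2 |13|e0|ba|52|19|13|19|c8|
→ t3 |13|69|e0|56|ba|ed|52|8c|

RES = [ 0x13  0x69  0xe0  0x56  0xba  0xed  0x52  0x8c ]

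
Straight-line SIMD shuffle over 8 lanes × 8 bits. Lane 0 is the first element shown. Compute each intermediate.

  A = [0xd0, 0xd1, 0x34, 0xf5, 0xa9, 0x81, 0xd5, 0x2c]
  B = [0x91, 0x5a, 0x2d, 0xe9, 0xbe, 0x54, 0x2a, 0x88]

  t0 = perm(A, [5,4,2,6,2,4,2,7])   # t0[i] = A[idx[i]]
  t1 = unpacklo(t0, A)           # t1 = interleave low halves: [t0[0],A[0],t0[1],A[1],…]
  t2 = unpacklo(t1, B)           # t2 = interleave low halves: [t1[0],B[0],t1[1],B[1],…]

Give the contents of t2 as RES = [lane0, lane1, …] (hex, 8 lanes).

  t0: 81 a9 34 d5 34 a9 34 2c
  t1: 81 d0 a9 d1 34 34 d5 f5
  t2: 81 91 d0 5a a9 2d d1 e9

RES = [0x81, 0x91, 0xd0, 0x5a, 0xa9, 0x2d, 0xd1, 0xe9]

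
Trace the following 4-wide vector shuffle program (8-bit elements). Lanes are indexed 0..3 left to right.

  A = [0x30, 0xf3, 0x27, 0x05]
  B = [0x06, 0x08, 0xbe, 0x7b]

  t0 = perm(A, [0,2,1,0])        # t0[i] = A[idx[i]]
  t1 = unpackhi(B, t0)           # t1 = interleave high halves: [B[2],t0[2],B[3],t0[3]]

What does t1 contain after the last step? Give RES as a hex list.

  t0: 30 27 f3 30
  t1: be f3 7b 30

RES = [ 0xbe  0xf3  0x7b  0x30 ]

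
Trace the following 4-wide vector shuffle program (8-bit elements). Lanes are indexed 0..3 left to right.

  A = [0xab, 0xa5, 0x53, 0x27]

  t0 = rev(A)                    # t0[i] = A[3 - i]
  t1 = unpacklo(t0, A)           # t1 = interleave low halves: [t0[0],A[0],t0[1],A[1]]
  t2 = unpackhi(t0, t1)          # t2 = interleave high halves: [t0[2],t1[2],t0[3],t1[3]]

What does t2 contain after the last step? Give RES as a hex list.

RES = [0xa5, 0x53, 0xab, 0xa5]

  t0: 27 53 a5 ab
  t1: 27 ab 53 a5
  t2: a5 53 ab a5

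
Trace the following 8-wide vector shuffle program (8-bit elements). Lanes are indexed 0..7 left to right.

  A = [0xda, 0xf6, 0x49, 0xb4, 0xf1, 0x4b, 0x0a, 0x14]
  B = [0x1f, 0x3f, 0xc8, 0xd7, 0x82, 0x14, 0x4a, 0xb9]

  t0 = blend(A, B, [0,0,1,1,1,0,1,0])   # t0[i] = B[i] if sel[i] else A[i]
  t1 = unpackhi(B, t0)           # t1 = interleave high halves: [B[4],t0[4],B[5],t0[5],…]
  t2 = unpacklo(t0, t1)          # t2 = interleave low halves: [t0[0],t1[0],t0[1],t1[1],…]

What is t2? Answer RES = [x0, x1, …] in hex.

→ t0 |da|f6|c8|d7|82|4b|4a|14|
→ t1 |82|82|14|4b|4a|4a|b9|14|
→ t2 |da|82|f6|82|c8|14|d7|4b|

RES = [0xda, 0x82, 0xf6, 0x82, 0xc8, 0x14, 0xd7, 0x4b]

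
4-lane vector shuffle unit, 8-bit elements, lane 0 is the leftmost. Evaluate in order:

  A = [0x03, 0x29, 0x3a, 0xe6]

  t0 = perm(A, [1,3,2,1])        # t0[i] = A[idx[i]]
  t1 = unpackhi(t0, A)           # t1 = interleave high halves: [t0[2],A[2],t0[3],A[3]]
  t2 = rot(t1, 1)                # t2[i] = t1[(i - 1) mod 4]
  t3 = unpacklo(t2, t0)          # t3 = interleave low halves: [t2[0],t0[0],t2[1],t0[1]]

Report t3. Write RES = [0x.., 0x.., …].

RES = [0xe6, 0x29, 0x3a, 0xe6]

  t0: 29 e6 3a 29
  t1: 3a 3a 29 e6
  t2: e6 3a 3a 29
  t3: e6 29 3a e6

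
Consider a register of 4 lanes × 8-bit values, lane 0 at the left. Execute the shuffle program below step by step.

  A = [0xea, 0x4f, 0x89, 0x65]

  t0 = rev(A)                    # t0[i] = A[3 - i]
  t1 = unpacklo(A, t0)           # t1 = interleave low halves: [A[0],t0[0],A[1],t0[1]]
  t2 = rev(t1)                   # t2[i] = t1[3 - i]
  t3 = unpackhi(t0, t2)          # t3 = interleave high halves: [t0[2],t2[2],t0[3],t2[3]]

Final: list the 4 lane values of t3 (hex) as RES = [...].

RES = [ 0x4f  0x65  0xea  0xea ]

→ t0 |65|89|4f|ea|
→ t1 |ea|65|4f|89|
→ t2 |89|4f|65|ea|
→ t3 |4f|65|ea|ea|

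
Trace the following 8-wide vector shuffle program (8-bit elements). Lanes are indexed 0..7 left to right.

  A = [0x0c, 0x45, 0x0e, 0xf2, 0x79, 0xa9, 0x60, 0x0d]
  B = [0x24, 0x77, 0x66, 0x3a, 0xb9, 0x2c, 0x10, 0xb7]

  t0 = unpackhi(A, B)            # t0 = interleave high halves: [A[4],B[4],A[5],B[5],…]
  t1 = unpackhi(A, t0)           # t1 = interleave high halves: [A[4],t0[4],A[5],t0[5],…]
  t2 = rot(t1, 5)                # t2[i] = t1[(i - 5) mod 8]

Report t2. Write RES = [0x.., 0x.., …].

  t0: 79 b9 a9 2c 60 10 0d b7
  t1: 79 60 a9 10 60 0d 0d b7
  t2: 10 60 0d 0d b7 79 60 a9

RES = [ 0x10  0x60  0x0d  0x0d  0xb7  0x79  0x60  0xa9 ]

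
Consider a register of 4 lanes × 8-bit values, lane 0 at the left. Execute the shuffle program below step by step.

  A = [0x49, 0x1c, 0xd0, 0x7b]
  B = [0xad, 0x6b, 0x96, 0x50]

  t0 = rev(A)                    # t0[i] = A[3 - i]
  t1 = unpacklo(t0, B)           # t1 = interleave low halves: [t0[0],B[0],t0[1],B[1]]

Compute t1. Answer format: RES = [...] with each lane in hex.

RES = [0x7b, 0xad, 0xd0, 0x6b]

→ t0 |7b|d0|1c|49|
→ t1 |7b|ad|d0|6b|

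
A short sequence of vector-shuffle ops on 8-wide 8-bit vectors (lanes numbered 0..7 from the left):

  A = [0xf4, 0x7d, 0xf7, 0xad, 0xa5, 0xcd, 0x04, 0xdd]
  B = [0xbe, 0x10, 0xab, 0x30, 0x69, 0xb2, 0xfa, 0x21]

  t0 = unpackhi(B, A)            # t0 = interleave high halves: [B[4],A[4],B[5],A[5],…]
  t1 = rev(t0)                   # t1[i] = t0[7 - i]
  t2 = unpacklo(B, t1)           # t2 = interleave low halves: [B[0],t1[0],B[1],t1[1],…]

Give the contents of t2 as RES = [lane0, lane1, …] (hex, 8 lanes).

t0 = [0x69, 0xa5, 0xb2, 0xcd, 0xfa, 0x04, 0x21, 0xdd]
t1 = [0xdd, 0x21, 0x04, 0xfa, 0xcd, 0xb2, 0xa5, 0x69]
t2 = [0xbe, 0xdd, 0x10, 0x21, 0xab, 0x04, 0x30, 0xfa]

RES = [ 0xbe  0xdd  0x10  0x21  0xab  0x04  0x30  0xfa ]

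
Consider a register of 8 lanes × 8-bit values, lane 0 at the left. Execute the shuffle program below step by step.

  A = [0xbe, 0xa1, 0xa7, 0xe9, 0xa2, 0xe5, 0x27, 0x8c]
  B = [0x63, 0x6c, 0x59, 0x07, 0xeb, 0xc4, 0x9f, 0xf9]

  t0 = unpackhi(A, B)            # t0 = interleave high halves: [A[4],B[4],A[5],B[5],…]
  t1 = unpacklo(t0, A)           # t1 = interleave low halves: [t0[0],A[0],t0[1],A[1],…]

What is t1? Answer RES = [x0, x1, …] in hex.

  t0: a2 eb e5 c4 27 9f 8c f9
  t1: a2 be eb a1 e5 a7 c4 e9

RES = [0xa2, 0xbe, 0xeb, 0xa1, 0xe5, 0xa7, 0xc4, 0xe9]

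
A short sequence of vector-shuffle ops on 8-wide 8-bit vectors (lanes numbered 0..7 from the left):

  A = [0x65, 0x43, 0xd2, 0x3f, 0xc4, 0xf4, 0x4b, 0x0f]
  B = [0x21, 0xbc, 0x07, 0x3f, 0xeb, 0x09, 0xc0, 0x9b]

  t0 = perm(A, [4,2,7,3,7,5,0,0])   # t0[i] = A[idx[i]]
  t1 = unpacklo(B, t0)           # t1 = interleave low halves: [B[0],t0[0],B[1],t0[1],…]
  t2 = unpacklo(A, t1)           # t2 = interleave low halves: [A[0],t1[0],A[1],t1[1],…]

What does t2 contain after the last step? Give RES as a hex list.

RES = [ 0x65  0x21  0x43  0xc4  0xd2  0xbc  0x3f  0xd2 ]

  t0: c4 d2 0f 3f 0f f4 65 65
  t1: 21 c4 bc d2 07 0f 3f 3f
  t2: 65 21 43 c4 d2 bc 3f d2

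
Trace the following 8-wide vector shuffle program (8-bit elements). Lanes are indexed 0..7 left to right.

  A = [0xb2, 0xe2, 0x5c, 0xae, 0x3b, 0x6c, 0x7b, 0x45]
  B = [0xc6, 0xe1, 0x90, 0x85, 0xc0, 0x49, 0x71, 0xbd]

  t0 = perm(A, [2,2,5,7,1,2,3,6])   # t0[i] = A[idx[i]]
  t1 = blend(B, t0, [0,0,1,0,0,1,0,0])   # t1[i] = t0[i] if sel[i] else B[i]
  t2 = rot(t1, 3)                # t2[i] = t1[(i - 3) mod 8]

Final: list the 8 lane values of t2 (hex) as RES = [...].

RES = [ 0x5c  0x71  0xbd  0xc6  0xe1  0x6c  0x85  0xc0 ]

t0 = [0x5c, 0x5c, 0x6c, 0x45, 0xe2, 0x5c, 0xae, 0x7b]
t1 = [0xc6, 0xe1, 0x6c, 0x85, 0xc0, 0x5c, 0x71, 0xbd]
t2 = [0x5c, 0x71, 0xbd, 0xc6, 0xe1, 0x6c, 0x85, 0xc0]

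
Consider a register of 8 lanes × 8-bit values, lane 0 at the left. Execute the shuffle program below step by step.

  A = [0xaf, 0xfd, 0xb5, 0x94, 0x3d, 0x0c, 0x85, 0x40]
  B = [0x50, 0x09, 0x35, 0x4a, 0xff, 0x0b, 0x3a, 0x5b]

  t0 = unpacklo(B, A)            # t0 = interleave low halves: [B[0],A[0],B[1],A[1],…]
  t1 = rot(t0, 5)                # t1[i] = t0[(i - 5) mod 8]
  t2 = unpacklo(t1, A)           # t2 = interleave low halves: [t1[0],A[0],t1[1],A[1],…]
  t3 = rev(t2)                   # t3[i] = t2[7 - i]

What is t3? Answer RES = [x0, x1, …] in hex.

RES = [0x94, 0x4a, 0xb5, 0xb5, 0xfd, 0x35, 0xaf, 0xfd]

t0 = [0x50, 0xaf, 0x09, 0xfd, 0x35, 0xb5, 0x4a, 0x94]
t1 = [0xfd, 0x35, 0xb5, 0x4a, 0x94, 0x50, 0xaf, 0x09]
t2 = [0xfd, 0xaf, 0x35, 0xfd, 0xb5, 0xb5, 0x4a, 0x94]
t3 = [0x94, 0x4a, 0xb5, 0xb5, 0xfd, 0x35, 0xaf, 0xfd]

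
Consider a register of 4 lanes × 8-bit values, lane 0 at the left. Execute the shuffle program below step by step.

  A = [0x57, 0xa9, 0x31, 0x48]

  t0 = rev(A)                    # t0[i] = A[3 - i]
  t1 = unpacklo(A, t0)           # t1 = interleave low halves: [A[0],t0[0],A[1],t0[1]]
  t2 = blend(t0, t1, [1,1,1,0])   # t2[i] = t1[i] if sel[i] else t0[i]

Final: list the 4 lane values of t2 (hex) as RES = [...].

→ t0 |48|31|a9|57|
→ t1 |57|48|a9|31|
→ t2 |57|48|a9|57|

RES = [ 0x57  0x48  0xa9  0x57 ]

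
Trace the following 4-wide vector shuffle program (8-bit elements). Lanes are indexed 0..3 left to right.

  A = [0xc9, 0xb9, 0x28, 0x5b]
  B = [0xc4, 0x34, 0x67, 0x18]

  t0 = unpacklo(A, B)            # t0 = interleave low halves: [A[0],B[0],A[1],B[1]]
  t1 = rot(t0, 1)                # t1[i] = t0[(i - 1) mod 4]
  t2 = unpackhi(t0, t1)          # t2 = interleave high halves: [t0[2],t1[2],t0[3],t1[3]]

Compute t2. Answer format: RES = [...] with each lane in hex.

  t0: c9 c4 b9 34
  t1: 34 c9 c4 b9
  t2: b9 c4 34 b9

RES = [ 0xb9  0xc4  0x34  0xb9 ]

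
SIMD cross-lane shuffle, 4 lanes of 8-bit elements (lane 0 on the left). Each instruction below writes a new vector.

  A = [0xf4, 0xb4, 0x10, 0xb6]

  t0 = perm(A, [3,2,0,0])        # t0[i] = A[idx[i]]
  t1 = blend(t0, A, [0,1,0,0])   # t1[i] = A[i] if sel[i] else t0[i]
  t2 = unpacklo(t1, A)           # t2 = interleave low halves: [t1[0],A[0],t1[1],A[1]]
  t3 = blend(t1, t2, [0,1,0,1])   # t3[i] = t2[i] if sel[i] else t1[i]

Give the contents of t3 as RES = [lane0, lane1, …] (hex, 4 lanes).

RES = [0xb6, 0xf4, 0xf4, 0xb4]

→ t0 |b6|10|f4|f4|
→ t1 |b6|b4|f4|f4|
→ t2 |b6|f4|b4|b4|
→ t3 |b6|f4|f4|b4|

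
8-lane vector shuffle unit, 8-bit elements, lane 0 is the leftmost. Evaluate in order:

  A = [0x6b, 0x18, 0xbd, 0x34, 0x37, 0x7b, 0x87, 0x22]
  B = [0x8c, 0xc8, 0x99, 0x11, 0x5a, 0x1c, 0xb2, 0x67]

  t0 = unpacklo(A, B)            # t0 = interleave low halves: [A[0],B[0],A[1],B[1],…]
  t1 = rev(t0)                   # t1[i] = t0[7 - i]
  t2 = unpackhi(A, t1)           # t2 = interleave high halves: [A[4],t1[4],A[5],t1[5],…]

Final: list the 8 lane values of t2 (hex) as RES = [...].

→ t0 |6b|8c|18|c8|bd|99|34|11|
→ t1 |11|34|99|bd|c8|18|8c|6b|
→ t2 |37|c8|7b|18|87|8c|22|6b|

RES = [ 0x37  0xc8  0x7b  0x18  0x87  0x8c  0x22  0x6b ]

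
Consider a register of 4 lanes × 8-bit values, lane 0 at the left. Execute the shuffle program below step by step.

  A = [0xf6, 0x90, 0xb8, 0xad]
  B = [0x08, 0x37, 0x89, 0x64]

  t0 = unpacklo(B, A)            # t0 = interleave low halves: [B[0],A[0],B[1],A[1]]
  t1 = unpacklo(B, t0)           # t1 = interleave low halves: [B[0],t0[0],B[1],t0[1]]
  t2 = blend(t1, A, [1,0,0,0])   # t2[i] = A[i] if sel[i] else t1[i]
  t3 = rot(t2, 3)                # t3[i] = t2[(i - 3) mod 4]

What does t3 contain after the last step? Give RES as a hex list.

RES = [0x08, 0x37, 0xf6, 0xf6]

  t0: 08 f6 37 90
  t1: 08 08 37 f6
  t2: f6 08 37 f6
  t3: 08 37 f6 f6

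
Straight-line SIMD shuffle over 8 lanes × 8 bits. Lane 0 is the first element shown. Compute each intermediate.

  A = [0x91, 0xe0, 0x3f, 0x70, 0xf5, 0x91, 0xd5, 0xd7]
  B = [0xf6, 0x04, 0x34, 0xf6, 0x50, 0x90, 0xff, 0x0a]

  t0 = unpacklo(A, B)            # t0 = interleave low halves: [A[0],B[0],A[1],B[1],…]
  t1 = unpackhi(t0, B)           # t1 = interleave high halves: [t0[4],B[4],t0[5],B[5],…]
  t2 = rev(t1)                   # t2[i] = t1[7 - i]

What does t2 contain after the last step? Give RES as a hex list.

RES = [0x0a, 0xf6, 0xff, 0x70, 0x90, 0x34, 0x50, 0x3f]

t0 = [0x91, 0xf6, 0xe0, 0x04, 0x3f, 0x34, 0x70, 0xf6]
t1 = [0x3f, 0x50, 0x34, 0x90, 0x70, 0xff, 0xf6, 0x0a]
t2 = [0x0a, 0xf6, 0xff, 0x70, 0x90, 0x34, 0x50, 0x3f]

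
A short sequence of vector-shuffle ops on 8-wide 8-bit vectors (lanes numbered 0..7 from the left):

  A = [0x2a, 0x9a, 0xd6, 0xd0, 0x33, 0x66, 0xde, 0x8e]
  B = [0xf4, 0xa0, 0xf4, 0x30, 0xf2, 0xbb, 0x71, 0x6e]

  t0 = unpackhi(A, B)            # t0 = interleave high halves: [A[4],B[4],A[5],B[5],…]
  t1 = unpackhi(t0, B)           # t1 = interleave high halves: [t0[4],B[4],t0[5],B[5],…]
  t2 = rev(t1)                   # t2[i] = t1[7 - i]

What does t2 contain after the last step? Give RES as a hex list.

RES = [0x6e, 0x6e, 0x71, 0x8e, 0xbb, 0x71, 0xf2, 0xde]

  t0: 33 f2 66 bb de 71 8e 6e
  t1: de f2 71 bb 8e 71 6e 6e
  t2: 6e 6e 71 8e bb 71 f2 de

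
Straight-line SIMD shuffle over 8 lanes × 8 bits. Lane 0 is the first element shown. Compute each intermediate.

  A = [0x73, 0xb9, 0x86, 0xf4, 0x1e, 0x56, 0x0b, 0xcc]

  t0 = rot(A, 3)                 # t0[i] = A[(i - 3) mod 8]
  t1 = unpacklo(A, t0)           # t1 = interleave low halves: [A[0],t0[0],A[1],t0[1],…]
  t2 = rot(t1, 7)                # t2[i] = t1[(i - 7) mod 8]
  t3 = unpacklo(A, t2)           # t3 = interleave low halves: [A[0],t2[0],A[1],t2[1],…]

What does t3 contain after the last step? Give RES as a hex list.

→ t0 |56|0b|cc|73|b9|86|f4|1e|
→ t1 |73|56|b9|0b|86|cc|f4|73|
→ t2 |56|b9|0b|86|cc|f4|73|73|
→ t3 |73|56|b9|b9|86|0b|f4|86|

RES = [ 0x73  0x56  0xb9  0xb9  0x86  0x0b  0xf4  0x86 ]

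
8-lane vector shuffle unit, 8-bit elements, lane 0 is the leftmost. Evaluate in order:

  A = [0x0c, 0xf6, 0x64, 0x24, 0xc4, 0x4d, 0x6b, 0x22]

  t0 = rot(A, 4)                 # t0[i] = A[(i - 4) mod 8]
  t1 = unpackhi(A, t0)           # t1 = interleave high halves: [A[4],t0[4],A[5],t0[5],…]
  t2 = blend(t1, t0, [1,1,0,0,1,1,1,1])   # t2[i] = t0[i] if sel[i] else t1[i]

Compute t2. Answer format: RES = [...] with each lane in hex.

t0 = [0xc4, 0x4d, 0x6b, 0x22, 0x0c, 0xf6, 0x64, 0x24]
t1 = [0xc4, 0x0c, 0x4d, 0xf6, 0x6b, 0x64, 0x22, 0x24]
t2 = [0xc4, 0x4d, 0x4d, 0xf6, 0x0c, 0xf6, 0x64, 0x24]

RES = [0xc4, 0x4d, 0x4d, 0xf6, 0x0c, 0xf6, 0x64, 0x24]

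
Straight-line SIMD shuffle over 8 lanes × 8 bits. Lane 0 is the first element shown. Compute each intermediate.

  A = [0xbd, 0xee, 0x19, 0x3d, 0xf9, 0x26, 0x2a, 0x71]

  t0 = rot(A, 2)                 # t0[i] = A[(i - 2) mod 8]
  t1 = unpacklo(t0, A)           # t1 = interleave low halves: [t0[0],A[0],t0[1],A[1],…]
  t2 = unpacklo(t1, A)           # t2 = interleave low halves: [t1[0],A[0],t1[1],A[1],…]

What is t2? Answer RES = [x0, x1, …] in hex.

→ t0 |2a|71|bd|ee|19|3d|f9|26|
→ t1 |2a|bd|71|ee|bd|19|ee|3d|
→ t2 |2a|bd|bd|ee|71|19|ee|3d|

RES = [0x2a, 0xbd, 0xbd, 0xee, 0x71, 0x19, 0xee, 0x3d]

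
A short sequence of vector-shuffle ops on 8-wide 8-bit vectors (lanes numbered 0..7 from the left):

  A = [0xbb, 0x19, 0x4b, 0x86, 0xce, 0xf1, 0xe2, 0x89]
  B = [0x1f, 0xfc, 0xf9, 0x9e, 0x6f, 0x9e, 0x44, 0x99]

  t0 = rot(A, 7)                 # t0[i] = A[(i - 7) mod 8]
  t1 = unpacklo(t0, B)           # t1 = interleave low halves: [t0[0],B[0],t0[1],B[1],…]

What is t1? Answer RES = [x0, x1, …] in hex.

RES = [0x19, 0x1f, 0x4b, 0xfc, 0x86, 0xf9, 0xce, 0x9e]

→ t0 |19|4b|86|ce|f1|e2|89|bb|
→ t1 |19|1f|4b|fc|86|f9|ce|9e|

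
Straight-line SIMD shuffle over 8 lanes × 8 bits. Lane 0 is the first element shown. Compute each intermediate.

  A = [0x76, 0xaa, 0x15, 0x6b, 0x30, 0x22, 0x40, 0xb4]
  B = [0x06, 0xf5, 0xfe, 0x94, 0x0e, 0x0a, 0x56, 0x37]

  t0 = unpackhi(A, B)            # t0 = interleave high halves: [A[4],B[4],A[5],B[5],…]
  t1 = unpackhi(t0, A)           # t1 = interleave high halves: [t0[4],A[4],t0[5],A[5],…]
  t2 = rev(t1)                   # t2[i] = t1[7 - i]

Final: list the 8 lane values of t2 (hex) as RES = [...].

  t0: 30 0e 22 0a 40 56 b4 37
  t1: 40 30 56 22 b4 40 37 b4
  t2: b4 37 40 b4 22 56 30 40

RES = [ 0xb4  0x37  0x40  0xb4  0x22  0x56  0x30  0x40 ]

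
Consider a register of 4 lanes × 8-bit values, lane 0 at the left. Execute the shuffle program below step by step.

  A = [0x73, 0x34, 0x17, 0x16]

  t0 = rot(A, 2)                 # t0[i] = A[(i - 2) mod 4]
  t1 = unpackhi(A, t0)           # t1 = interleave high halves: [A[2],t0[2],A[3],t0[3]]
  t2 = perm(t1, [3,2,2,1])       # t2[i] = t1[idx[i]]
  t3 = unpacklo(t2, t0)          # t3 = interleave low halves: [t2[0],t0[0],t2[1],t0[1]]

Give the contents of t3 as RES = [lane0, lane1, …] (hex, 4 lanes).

→ t0 |17|16|73|34|
→ t1 |17|73|16|34|
→ t2 |34|16|16|73|
→ t3 |34|17|16|16|

RES = [ 0x34  0x17  0x16  0x16 ]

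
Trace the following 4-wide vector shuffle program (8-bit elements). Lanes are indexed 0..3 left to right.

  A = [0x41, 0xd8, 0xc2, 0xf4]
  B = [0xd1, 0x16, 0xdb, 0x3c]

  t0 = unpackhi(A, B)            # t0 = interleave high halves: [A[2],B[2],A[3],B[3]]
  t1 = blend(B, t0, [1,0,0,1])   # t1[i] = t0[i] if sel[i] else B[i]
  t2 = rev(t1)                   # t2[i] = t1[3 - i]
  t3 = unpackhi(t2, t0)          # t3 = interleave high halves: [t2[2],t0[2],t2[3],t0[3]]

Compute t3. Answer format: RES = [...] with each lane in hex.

  t0: c2 db f4 3c
  t1: c2 16 db 3c
  t2: 3c db 16 c2
  t3: 16 f4 c2 3c

RES = [0x16, 0xf4, 0xc2, 0x3c]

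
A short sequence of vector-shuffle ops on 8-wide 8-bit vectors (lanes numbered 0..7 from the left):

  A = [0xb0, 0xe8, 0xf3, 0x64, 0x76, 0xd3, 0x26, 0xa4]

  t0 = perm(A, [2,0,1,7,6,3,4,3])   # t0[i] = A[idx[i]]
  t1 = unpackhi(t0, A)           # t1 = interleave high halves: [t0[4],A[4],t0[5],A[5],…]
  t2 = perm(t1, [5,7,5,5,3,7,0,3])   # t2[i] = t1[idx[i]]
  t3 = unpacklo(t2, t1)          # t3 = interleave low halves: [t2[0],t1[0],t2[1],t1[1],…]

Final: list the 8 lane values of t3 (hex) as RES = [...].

RES = [0x26, 0x26, 0xa4, 0x76, 0x26, 0x64, 0x26, 0xd3]

→ t0 |f3|b0|e8|a4|26|64|76|64|
→ t1 |26|76|64|d3|76|26|64|a4|
→ t2 |26|a4|26|26|d3|a4|26|d3|
→ t3 |26|26|a4|76|26|64|26|d3|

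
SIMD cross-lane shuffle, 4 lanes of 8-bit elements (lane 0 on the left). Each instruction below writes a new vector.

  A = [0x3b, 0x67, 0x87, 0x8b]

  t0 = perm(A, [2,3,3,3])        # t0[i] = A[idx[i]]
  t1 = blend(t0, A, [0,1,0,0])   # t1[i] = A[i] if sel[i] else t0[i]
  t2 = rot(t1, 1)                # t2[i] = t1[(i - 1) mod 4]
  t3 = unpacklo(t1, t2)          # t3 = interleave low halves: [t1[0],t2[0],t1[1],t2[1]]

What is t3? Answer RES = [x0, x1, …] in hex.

t0 = [0x87, 0x8b, 0x8b, 0x8b]
t1 = [0x87, 0x67, 0x8b, 0x8b]
t2 = [0x8b, 0x87, 0x67, 0x8b]
t3 = [0x87, 0x8b, 0x67, 0x87]

RES = [0x87, 0x8b, 0x67, 0x87]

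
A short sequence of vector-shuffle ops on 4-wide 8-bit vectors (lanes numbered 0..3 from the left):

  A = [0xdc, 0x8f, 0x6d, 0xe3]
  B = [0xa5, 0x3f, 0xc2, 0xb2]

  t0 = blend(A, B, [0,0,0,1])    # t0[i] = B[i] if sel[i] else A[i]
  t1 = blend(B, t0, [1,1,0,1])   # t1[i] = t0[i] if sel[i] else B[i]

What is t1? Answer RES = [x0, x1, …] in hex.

RES = [ 0xdc  0x8f  0xc2  0xb2 ]

→ t0 |dc|8f|6d|b2|
→ t1 |dc|8f|c2|b2|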